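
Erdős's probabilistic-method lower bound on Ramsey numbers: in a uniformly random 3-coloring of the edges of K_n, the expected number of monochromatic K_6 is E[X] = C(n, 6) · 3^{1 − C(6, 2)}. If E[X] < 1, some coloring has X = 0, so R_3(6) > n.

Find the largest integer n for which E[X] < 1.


We need C(n, 6) · 3^{1 − 15} < 1, i.e. C(n, 6) < 3^{15 − 1} = 4782969.
Check values of n near the boundary:
  n = 37: C(37, 6) = 2324784; 2324784 < 4782969? YES
  n = 38: C(38, 6) = 2760681; 2760681 < 4782969? YES
  n = 39: C(39, 6) = 3262623; 3262623 < 4782969? YES
  n = 40: C(40, 6) = 3838380; 3838380 < 4782969? YES
  n = 41: C(41, 6) = 4496388; 4496388 < 4782969? YES
  n = 42: C(42, 6) = 5245786; 5245786 < 4782969? NO
  n = 43: C(43, 6) = 6096454; 6096454 < 4782969? NO
The largest n with C(n, 6) < 4782969 is n = 41 (where E[X] = 1498796/1594323 ≈ 0.940). Hence R_3(6) > 41, i.e. R_3(6) ≥ 42.

Largest n = 41; hence R_3(6) > 41.


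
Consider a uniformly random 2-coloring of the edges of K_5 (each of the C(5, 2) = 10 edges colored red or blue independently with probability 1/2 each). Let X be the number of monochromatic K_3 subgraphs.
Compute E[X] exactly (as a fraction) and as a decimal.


Let X = Σ_S X_S over the C(5, 3) = 10 subsets S of size 3, where X_S = 1 if the K_3 on S is monochromatic.
For a fixed S, the K_3 on S has C(3, 2) = 3 edges. P[all 3 edges red] = (1/2)^3, and likewise for blue, so P[monochromatic] = 2·(1/2)^3 = 2^{1 − 3} = 1/4.
Summing: E[X] = C(5, 3) · 2^{1 − 3} = 10 · 1/4 = 5/2.
Numerically: E[X] ≈ 2.500000.

E[X] = C(5,3)·2^(1−C(3,2)) = 5/2 ≈ 2.500000.


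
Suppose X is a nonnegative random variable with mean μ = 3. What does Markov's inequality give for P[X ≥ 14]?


μ = E[X] = 3, a = 14.
Markov: P[X ≥ 14] ≤ μ/a = (3)/14 = 3/14.
Numerically: ≈ 0.214.
(Since a = 14 > μ = 3.000, the bound 3/14 is < 1 and informative.)

P[X ≥ 14] ≤ 3/14 ≈ 0.214.


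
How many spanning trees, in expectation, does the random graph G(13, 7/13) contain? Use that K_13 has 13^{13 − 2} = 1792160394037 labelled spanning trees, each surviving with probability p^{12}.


K_13 has 13^{13 − 2} = 1792160394037 labelled spanning trees.
For each such spanning tree H, let X_H = 1 if all 12 edges of H are present in G. Then P[X_H = 1] = p^{12} = (7/13)^{12} = 13841287201/23298085122481.
By linearity of expectation: E[X] = Σ_H E[X_H] = 1792160394037 · p^{12} = 1792160394037 · 13841287201/23298085122481 = 13841287201/13.
Numerically: E[X] ≈ 1.06e+09.

E[X] = 1792160394037 · (7/13)^{12} = 13841287201/13 ≈ 1.06e+09.


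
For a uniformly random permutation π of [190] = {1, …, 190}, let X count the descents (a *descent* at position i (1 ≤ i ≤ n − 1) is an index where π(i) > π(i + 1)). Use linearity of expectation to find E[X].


Write X = Σ X_I over i = 1, …, 189, with X_I the indicator of one descent.
There are 189 indicators.
For each fixed i, the pair (π(i), π(i+1)) is a uniformly random ordered pair of distinct values from {1, …, 190}; by symmetry P[π(i) > π(i+1)] = 1/2.
By linearity: E[X] = 189 · (1/2) = (190 − 1) · (1/2) = 189/2 ≈ 94.500.

E[X] = 189/2 = 94.500.


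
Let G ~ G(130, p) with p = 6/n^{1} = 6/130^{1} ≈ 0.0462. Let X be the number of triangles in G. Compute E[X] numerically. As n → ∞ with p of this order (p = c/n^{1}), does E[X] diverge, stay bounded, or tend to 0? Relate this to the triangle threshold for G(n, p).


Number of potential triangles: C(130, 3) = 357760.
Each occurs with probability p³ ≈ (0.0462)³ ≈ 9.83159e-05.
By linearity: E[X] = C(130, 3)·p³ ≈ 357760 · 9.83159e-05 ≈ 35.173.
Here α = 1, so p = 6/n is exactly at the triangle threshold p ~ 1/n. Asymptotically E[X] → c³/6 = 6³/6 = 36 ≈ 36.000, a bounded constant. In this regime the triangle count is asymptotically Poisson(c³/6).

E[X] ≈ 35.173; in regime p = Θ(1/n^{1}) E[X] stays bounded (at the triangle threshold p ~ 1/n).


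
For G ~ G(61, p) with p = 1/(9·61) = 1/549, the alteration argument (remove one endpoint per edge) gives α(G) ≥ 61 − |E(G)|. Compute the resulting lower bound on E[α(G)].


E[|E(G)|] = C(61, 2)·p = 1830 · (1/549) = 10/3.
E[α(G)] ≥ n − E[|E(G)|] = 61 − 10/3 = 173/3.
Numerically: ≈ 57.666667.
(This is only a lower bound; the true E[α(G)] may be larger.)

E[α(G)] ≥ 173/3 ≈ 57.666667.


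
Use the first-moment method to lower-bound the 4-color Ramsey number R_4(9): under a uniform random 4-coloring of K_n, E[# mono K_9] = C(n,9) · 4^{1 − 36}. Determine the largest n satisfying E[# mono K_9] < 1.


We need C(n, 9) · 4^{1 − 36} < 1, i.e. C(n, 9) < 4^{36 − 1} = 1180591620717411303424.
Check values of n near the boundary:
  n = 910: C(910, 9) = 1133378248346922788210; 1133378248346922788210 < 1180591620717411303424? YES
  n = 911: C(911, 9) = 1144686900492291197405; 1144686900492291197405 < 1180591620717411303424? YES
  n = 912: C(912, 9) = 1156095740032081475120; 1156095740032081475120 < 1180591620717411303424? YES
  n = 913: C(913, 9) = 1167605542753639808390; 1167605542753639808390 < 1180591620717411303424? YES
  n = 914: C(914, 9) = 1179217089587653905932; 1179217089587653905932 < 1180591620717411303424? YES
  n = 915: C(915, 9) = 1190931166636537885130; 1190931166636537885130 < 1180591620717411303424? NO
  n = 916: C(916, 9) = 1202748565202942340440; 1202748565202942340440 < 1180591620717411303424? NO
  n = 917: C(917, 9) = 1214670081818390006810; 1214670081818390006810 < 1180591620717411303424? NO
The largest n with C(n, 9) < 1180591620717411303424 is n = 914 (where E[X] = 294804272396913476483/295147905179352825856 ≈ 0.9988357). Hence R_4(9) > 914, i.e. R_4(9) ≥ 915.

Largest n = 914; hence R_4(9) > 914.


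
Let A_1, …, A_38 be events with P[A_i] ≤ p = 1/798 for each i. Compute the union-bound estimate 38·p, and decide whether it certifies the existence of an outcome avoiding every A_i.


Union bound: P[∪_{i=1}^{38} A_i] ≤ Σ_i P[A_i] ≤ 38·p = 38·(1/798) = 1/21.
Numerically: 1/21 ≈ 0.0476.
Is 1/21 < 1? YES.
Since P[∪ A_i] ≤ 1/21 < 1, the complement has P[∩ A_i^c] ≥ 1 − 1/21 = 20/21 > 0, so some outcome avoids every A_i.

38·p = 1/21 ≈ 0.0476; existence CERTIFIED by the union bound.


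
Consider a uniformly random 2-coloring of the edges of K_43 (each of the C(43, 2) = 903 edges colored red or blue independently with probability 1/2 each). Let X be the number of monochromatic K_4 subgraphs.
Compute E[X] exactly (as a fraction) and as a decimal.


Let X = Σ_S X_S over the C(43, 4) = 123410 subsets S of size 4, where X_S = 1 if the K_4 on S is monochromatic.
For a fixed S, the K_4 on S has C(4, 2) = 6 edges. P[all 6 edges red] = (1/2)^6, and likewise for blue, so P[monochromatic] = 2·(1/2)^6 = 2^{1 − 6} = 1/32.
By linearity of expectation: E[X] = C(43, 4) · 2^{1 − 6} = 123410 · 1/32 = 61705/16.
Numerically: E[X] ≈ 3856.5625.

E[X] = C(43,4)·2^(1−C(4,2)) = 61705/16 ≈ 3856.5625.


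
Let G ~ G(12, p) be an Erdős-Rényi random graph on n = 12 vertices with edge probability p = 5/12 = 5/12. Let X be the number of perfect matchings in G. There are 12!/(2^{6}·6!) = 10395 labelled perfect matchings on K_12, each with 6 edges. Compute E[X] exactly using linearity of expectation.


K_12 has 12!/(2^{6}·6!) = 10395 labelled perfect matchings.
For each such perfect matching H, let X_H = 1 if all 6 edges of H are present in G. Then P[X_H = 1] = p^{6} = (5/12)^{6} = 15625/2985984.
By linearity of expectation: E[X] = Σ_H E[X_H] = 10395 · p^{6} = 10395 · 15625/2985984 = 6015625/110592.
Numerically: E[X] ≈ 54.4.

E[X] = 10395 · (5/12)^{6} = 6015625/110592 ≈ 54.4.


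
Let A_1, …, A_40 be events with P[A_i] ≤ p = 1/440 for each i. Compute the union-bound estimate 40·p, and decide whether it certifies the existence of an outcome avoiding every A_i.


Union bound: P[∪_{i=1}^{40} A_i] ≤ Σ_i P[A_i] ≤ 40·p = 40·(1/440) = 1/11.
Numerically: 1/11 ≈ 0.090909.
Is 1/11 < 1? YES.
Since P[∪ A_i] ≤ 1/11 < 1, the complement has P[∩ A_i^c] ≥ 1 − 1/11 = 10/11 > 0, so some outcome avoids every A_i.

40·p = 1/11 ≈ 0.090909; existence CERTIFIED by the union bound.


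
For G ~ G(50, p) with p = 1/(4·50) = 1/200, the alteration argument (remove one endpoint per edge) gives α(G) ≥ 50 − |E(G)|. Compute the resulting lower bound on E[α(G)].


E[|E(G)|] = C(50, 2)·p = 1225 · (1/200) = 49/8.
E[α(G)] ≥ n − E[|E(G)|] = 50 − 49/8 = 351/8.
Numerically: ≈ 43.87500.
(This is only a lower bound; the true E[α(G)] may be larger.)

E[α(G)] ≥ 351/8 ≈ 43.87500.


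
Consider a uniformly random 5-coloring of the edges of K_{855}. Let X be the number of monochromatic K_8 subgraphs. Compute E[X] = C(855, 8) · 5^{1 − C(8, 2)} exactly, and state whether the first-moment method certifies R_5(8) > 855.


E[X] = C(855, 8) · 5^{1 − 28} = 6854000254398702450 · 5^{−27} = 6854000254398702450/7450580596923828125.
As a reduced fraction: E[X] = 274160010175948098/298023223876953125 ≈ 0.9199.
Is E[X] < 1? YES.
Since E[X] < 1, there exists a 5-coloring of K_{855} with no monochromatic K_8; hence R_5(8) > 855.

E[X] = 274160010175948098/298023223876953125 ≈ 0.9199; E[X] < 1, so R_5(8) > 855.


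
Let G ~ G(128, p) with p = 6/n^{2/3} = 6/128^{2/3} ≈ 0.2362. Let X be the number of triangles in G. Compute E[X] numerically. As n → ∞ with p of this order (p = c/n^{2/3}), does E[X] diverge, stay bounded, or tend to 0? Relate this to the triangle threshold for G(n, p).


Number of potential triangles: C(128, 3) = 341376.
Each occurs with probability p³ ≈ (0.2362)³ ≈ 1.318359e-02.
By linearity: E[X] = C(128, 3)·p³ ≈ 341376 · 1.318359e-02 ≈ 4500.5625.
Since α = 2/3 < 1, p = c/n^{2/3} ≫ 1/n is above the triangle threshold p ~ 1/n. Asymptotically E[X] ~ (c³/6)·n^{3(1−α)} = (6³/6)·n^{1} → ∞; triangles are abundant w.h.p.

E[X] ≈ 4500.5625; in regime p = Θ(1/n^{2/3}) E[X] diverges (above the triangle threshold p ~ 1/n).


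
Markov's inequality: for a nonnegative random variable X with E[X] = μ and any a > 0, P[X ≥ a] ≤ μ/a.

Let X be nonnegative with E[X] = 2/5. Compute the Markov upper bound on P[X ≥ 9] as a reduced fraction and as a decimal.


μ = E[X] = 2/5, a = 9.
Markov: P[X ≥ 9] ≤ μ/a = (2/5)/9 = 2/45.
Numerically: ≈ 0.04444.
(Since a = 9 > μ = 0.40000, the bound 2/45 is < 1 and informative.)

P[X ≥ 9] ≤ 2/45 ≈ 0.04444.


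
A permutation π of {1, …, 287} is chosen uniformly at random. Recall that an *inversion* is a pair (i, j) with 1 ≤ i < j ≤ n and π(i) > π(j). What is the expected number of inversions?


Write X = Σ X_I over the C(287, 2) = 41041 pairs i < j, with X_I the indicator of one inversion.
There are 41041 indicators.
For each fixed pair i < j, the values π(i) and π(j) are two distinct elements of {1, …, 287} in uniformly random order; by symmetry P[π(i) > π(j)] = 1/2.
By linearity: E[X] = 41041 · (1/2) = C(287, 2) · (1/2) = 41041/2 = 41041/2 ≈ 20520.50000.

E[X] = 41041/2 = 20520.50000.


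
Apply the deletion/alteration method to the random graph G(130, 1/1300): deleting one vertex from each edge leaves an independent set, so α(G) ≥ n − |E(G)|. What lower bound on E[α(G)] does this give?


E[|E(G)|] = C(130, 2)·p = 8385 · (1/1300) = 129/20.
E[α(G)] ≥ n − E[|E(G)|] = 130 − 129/20 = 2471/20.
Numerically: ≈ 123.55000.
(This is only a lower bound; the true E[α(G)] may be larger.)

E[α(G)] ≥ 2471/20 ≈ 123.55000.


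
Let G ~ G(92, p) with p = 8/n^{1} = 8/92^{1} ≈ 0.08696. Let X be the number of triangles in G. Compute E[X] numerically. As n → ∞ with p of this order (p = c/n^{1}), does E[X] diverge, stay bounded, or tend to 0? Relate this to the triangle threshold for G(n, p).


Number of potential triangles: C(92, 3) = 125580.
Each occurs with probability p³ ≈ (0.08696)³ ≈ 6.575162e-04.
By linearity: E[X] = C(92, 3)·p³ ≈ 125580 · 6.575162e-04 ≈ 82.5709.
Here α = 1, so p = 8/n is exactly at the triangle threshold p ~ 1/n. Asymptotically E[X] → c³/6 = 8³/6 = 256/3 ≈ 85.3333, a bounded constant. In this regime the triangle count is asymptotically Poisson(c³/6).

E[X] ≈ 82.5709; in regime p = Θ(1/n^{1}) E[X] stays bounded (at the triangle threshold p ~ 1/n).


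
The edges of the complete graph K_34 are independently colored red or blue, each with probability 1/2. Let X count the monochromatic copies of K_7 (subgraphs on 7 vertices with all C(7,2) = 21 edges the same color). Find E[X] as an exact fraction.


Let X = Σ_S X_S over the C(34, 7) = 5379616 subsets S of size 7, where X_S = 1 if the K_7 on S is monochromatic.
For a fixed S, the K_7 on S has C(7, 2) = 21 edges. P[all 21 edges red] = (1/2)^21, and likewise for blue, so P[monochromatic] = 2·(1/2)^21 = 2^{1 − 21} = 1/1048576.
By linearity of expectation: E[X] = C(34, 7) · 2^{1 − 21} = 5379616 · 1/1048576 = 168113/32768.
Numerically: E[X] ≈ 5.1304.

E[X] = C(34,7)·2^(1−C(7,2)) = 168113/32768 ≈ 5.1304.


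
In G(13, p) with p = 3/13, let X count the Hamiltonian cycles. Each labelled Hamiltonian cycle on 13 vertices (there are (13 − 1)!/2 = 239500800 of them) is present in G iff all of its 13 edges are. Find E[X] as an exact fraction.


K_13 has (13 − 1)!/2 = 239500800 labelled Hamiltonian cycles.
For each such Hamiltonian cycle H, let X_H = 1 if all 13 edges of H are present in G. Then P[X_H = 1] = p^{13} = (3/13)^{13} = 1594323/302875106592253.
By linearity: E[X] = Σ_H E[X_H] = 239500800 · p^{13} = 239500800 · 1594323/302875106592253 = 381841633958400/302875106592253.
Numerically: E[X] ≈ 1.261.

E[X] = 239500800 · (3/13)^{13} = 381841633958400/302875106592253 ≈ 1.261.


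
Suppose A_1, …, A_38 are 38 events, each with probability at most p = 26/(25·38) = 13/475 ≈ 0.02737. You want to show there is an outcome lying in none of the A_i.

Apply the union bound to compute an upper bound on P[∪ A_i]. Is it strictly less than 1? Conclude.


Union bound: P[∪_{i=1}^{38} A_i] ≤ Σ_i P[A_i] ≤ 38·p = 38·(13/475) = 26/25.
Numerically: 26/25 ≈ 1.04000.
Is 26/25 < 1? NO.
Since the bound 26/25 is ≥ 1, the union bound is uninformative here; it does NOT by itself certify existence.

38·p = 26/25 ≈ 1.04000; existence NOT certified by the union bound.


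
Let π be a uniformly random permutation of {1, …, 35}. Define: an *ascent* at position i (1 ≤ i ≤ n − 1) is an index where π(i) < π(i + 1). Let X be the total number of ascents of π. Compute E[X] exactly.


Write X = Σ X_I over i = 1, …, 34, with X_I the indicator of one ascent.
There are 34 indicators.
For each fixed i, the pair (π(i), π(i+1)) is a uniformly random ordered pair of distinct values from {1, …, 35}; by symmetry P[π(i) < π(i+1)] = 1/2.
By linearity: E[X] = 34 · (1/2) = (35 − 1) · (1/2) = 17 ≈ 17.0000.

E[X] = 17 = 17.0000.


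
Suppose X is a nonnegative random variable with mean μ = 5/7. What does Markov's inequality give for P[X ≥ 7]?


μ = E[X] = 5/7, a = 7.
Markov: P[X ≥ 7] ≤ μ/a = (5/7)/7 = 5/49.
Numerically: ≈ 0.102041.
(Since a = 7 > μ = 0.714286, the bound 5/49 is < 1 and informative.)

P[X ≥ 7] ≤ 5/49 ≈ 0.102041.


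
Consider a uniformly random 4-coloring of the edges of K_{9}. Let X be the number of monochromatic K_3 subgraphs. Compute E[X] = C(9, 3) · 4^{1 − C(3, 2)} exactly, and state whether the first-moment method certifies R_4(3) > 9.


E[X] = C(9, 3) · 4^{1 − 3} = 84 · 4^{−2} = 84/16.
As a reduced fraction: E[X] = 21/4 ≈ 5.2500.
Is E[X] < 1? NO.
Since E[X] ≥ 1, the first-moment bound is inconclusive at n = 9; it does NOT by itself certify R_4(3) > 9.

E[X] = 21/4 ≈ 5.2500; E[X] ≥ 1; first-moment method inconclusive here.


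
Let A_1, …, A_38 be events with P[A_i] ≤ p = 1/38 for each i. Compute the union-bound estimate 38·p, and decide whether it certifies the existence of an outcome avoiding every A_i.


Union bound: P[∪_{i=1}^{38} A_i] ≤ Σ_i P[A_i] ≤ 38·p = 38·(1/38) = 1.
Numerically: 1 ≈ 1.000.
Is 1 < 1? NO.
Since the bound 1 is ≥ 1, the union bound is uninformative here; it does NOT by itself certify existence.

38·p = 1 ≈ 1.000; existence NOT certified by the union bound.


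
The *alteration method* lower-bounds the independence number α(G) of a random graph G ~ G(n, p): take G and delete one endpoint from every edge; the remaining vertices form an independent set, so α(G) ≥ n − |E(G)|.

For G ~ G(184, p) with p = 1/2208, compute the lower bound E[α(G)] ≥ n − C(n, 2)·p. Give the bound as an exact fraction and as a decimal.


E[|E(G)|] = C(184, 2)·p = 16836 · (1/2208) = 61/8.
E[α(G)] ≥ n − E[|E(G)|] = 184 − 61/8 = 1411/8.
Numerically: ≈ 176.375000.
(This is only a lower bound; the true E[α(G)] may be larger.)

E[α(G)] ≥ 1411/8 ≈ 176.375000.


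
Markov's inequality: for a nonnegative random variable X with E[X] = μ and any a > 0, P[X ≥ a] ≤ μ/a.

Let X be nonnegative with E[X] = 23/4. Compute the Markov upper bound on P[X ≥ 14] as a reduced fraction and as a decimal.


μ = E[X] = 23/4, a = 14.
Markov: P[X ≥ 14] ≤ μ/a = (23/4)/14 = 23/56.
Numerically: ≈ 0.4107.
(Since a = 14 > μ = 5.7500, the bound 23/56 is < 1 and informative.)

P[X ≥ 14] ≤ 23/56 ≈ 0.4107.


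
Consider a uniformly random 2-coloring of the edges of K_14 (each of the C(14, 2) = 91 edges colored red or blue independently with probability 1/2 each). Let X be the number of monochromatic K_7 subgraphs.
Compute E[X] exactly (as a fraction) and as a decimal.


Let X = Σ_S X_S over the C(14, 7) = 3432 subsets S of size 7, where X_S = 1 if the K_7 on S is monochromatic.
For a fixed S, the K_7 on S has C(7, 2) = 21 edges. P[all 21 edges red] = (1/2)^21, and likewise for blue, so P[monochromatic] = 2·(1/2)^21 = 2^{1 − 21} = 1/1048576.
By linearity of expectation: E[X] = C(14, 7) · 2^{1 − 21} = 3432 · 1/1048576 = 429/131072.
Numerically: E[X] ≈ 0.0033.

E[X] = C(14,7)·2^(1−C(7,2)) = 429/131072 ≈ 0.0033.


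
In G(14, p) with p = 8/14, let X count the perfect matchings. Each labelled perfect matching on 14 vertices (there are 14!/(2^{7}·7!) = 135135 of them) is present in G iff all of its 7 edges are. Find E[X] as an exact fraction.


K_14 has 14!/(2^{7}·7!) = 135135 labelled perfect matchings.
For each such perfect matching H, let X_H = 1 if all 7 edges of H are present in G. Then P[X_H = 1] = p^{7} = (4/7)^{7} = 16384/823543.
By linearity of expectation: E[X] = Σ_H E[X_H] = 135135 · p^{7} = 135135 · 16384/823543 = 316293120/117649.
Numerically: E[X] ≈ 2.69e+03.

E[X] = 135135 · (4/7)^{7} = 316293120/117649 ≈ 2.69e+03.


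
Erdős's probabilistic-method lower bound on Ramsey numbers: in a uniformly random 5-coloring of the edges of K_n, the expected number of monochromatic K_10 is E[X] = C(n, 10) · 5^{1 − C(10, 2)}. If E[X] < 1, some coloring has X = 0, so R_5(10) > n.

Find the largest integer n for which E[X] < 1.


We need C(n, 10) · 5^{1 − 45} < 1, i.e. C(n, 10) < 5^{45 − 1} = 5684341886080801486968994140625.
Check values of n near the boundary:
  n = 5386: C(5386, 10) = 5613966214234562222231428510561; 5613966214234562222231428510561 < 5684341886080801486968994140625? YES
  n = 5387: C(5387, 10) = 5624406917627224603154306376491; 5624406917627224603154306376491 < 5684341886080801486968994140625? YES
  n = 5388: C(5388, 10) = 5634865093375880654852250419586; 5634865093375880654852250419586 < 5684341886080801486968994140625? YES
  n = 5389: C(5389, 10) = 5645340767466558997768874792926; 5645340767466558997768874792926 < 5684341886080801486968994140625? YES
  n = 5390: C(5390, 10) = 5655833965919099070255434039753; 5655833965919099070255434039753 < 5684341886080801486968994140625? YES
  n = 5391: C(5391, 10) = 5666344714787188828795213697883; 5666344714787188828795213697883 < 5684341886080801486968994140625? YES
  n = 5392: C(5392, 10) = 5676873040158402483252283957448; 5676873040158402483252283957448 < 5684341886080801486968994140625? YES
  n = 5393: C(5393, 10) = 5687418968154238267170642278008; 5687418968154238267170642278008 < 5684341886080801486968994140625? NO
  n = 5394: C(5394, 10) = 5697982524930156243149785372878; 5697982524930156243149785372878 < 5684341886080801486968994140625? NO
The largest n with C(n, 10) < 5684341886080801486968994140625 is n = 5392 (where E[X] = 5676873040158402483252283957448/5684341886080801486968994140625 ≈ 0.99869). Hence R_5(10) > 5392, i.e. R_5(10) ≥ 5393.

Largest n = 5392; hence R_5(10) > 5392.


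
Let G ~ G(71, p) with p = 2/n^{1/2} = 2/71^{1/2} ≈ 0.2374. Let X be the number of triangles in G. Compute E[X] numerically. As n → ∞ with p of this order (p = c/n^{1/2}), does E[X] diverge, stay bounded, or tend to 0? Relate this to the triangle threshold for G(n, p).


Number of potential triangles: C(71, 3) = 57155.
Each occurs with probability p³ ≈ (0.2374)³ ≈ 1.337219e-02.
By linearity: E[X] = C(71, 3)·p³ ≈ 57155 · 1.337219e-02 ≈ 764.2874.
Since α = 1/2 < 1, p = c/n^{1/2} ≫ 1/n is above the triangle threshold p ~ 1/n. Asymptotically E[X] ~ (c³/6)·n^{3(1−α)} = (2³/6)·n^{1.5} → ∞; triangles are abundant w.h.p.

E[X] ≈ 764.2874; in regime p = Θ(1/n^{1/2}) E[X] diverges (above the triangle threshold p ~ 1/n).


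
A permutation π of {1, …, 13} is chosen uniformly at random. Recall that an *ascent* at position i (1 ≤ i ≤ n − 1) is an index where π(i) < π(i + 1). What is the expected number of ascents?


Write X = Σ X_I over i = 1, …, 12, with X_I the indicator of one ascent.
There are 12 indicators.
For each fixed i, the pair (π(i), π(i+1)) is a uniformly random ordered pair of distinct values from {1, …, 13}; by symmetry P[π(i) < π(i+1)] = 1/2.
By linearity: E[X] = 12 · (1/2) = (13 − 1) · (1/2) = 6 ≈ 6.000.

E[X] = 6 = 6.000.


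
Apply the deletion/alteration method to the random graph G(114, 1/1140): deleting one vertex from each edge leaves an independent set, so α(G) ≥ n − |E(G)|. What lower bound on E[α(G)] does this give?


E[|E(G)|] = C(114, 2)·p = 6441 · (1/1140) = 113/20.
E[α(G)] ≥ n − E[|E(G)|] = 114 − 113/20 = 2167/20.
Numerically: ≈ 108.350.
(This is only a lower bound; the true E[α(G)] may be larger.)

E[α(G)] ≥ 2167/20 ≈ 108.350.


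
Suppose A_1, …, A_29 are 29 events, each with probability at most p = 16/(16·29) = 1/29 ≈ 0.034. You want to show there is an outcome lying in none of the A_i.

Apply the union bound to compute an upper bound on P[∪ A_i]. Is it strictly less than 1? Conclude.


Union bound: P[∪_{i=1}^{29} A_i] ≤ Σ_i P[A_i] ≤ 29·p = 29·(1/29) = 1.
Numerically: 1 ≈ 1.000.
Is 1 < 1? NO.
Since the bound 1 is ≥ 1, the union bound is uninformative here; it does NOT by itself certify existence.

29·p = 1 ≈ 1.000; existence NOT certified by the union bound.


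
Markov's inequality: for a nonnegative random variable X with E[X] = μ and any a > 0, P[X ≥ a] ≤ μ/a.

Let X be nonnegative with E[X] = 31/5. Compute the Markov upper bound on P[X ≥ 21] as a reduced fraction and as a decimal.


μ = E[X] = 31/5, a = 21.
Markov: P[X ≥ 21] ≤ μ/a = (31/5)/21 = 31/105.
Numerically: ≈ 0.295238.
(Since a = 21 > μ = 6.200000, the bound 31/105 is < 1 and informative.)

P[X ≥ 21] ≤ 31/105 ≈ 0.295238.


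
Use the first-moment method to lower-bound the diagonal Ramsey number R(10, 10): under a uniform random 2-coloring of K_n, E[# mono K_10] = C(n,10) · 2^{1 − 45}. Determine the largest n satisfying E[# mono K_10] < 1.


We need C(n, 10) · 2^{1 − 45} < 1, i.e. C(n, 10) < 2^{45 − 1} = 17592186044416.
Check values of n near the boundary:
  n = 98: C(98, 10) = 14005614014756; 14005614014756 < 17592186044416? YES
  n = 99: C(99, 10) = 15579278510796; 15579278510796 < 17592186044416? YES
  n = 100: C(100, 10) = 17310309456440; 17310309456440 < 17592186044416? YES
  n = 101: C(101, 10) = 19212541264840; 19212541264840 < 17592186044416? NO
The largest n with C(n, 10) < 17592186044416 is n = 100 (where E[X] = 2163788682055/2199023255552 ≈ 0.98398). Hence R(10, 10) > 100, i.e. R(10, 10) ≥ 101.

Largest n = 100; hence R(10, 10) > 100.


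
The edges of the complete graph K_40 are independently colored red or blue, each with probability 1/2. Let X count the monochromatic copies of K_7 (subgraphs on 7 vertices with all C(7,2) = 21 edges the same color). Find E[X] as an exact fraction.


Let X = Σ_S X_S over the C(40, 7) = 18643560 subsets S of size 7, where X_S = 1 if the K_7 on S is monochromatic.
For a fixed S, the K_7 on S has C(7, 2) = 21 edges. P[all 21 edges red] = (1/2)^21, and likewise for blue, so P[monochromatic] = 2·(1/2)^21 = 2^{1 − 21} = 1/1048576.
By linearity of expectation: E[X] = C(40, 7) · 2^{1 − 21} = 18643560 · 1/1048576 = 2330445/131072.
Numerically: E[X] ≈ 17.7799.

E[X] = C(40,7)·2^(1−C(7,2)) = 2330445/131072 ≈ 17.7799.


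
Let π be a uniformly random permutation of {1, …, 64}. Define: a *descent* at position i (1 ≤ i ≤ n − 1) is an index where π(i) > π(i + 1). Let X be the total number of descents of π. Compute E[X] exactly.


Write X = Σ X_I over i = 1, …, 63, with X_I the indicator of one descent.
There are 63 indicators.
For each fixed i, the pair (π(i), π(i+1)) is a uniformly random ordered pair of distinct values from {1, …, 64}; by symmetry P[π(i) > π(i+1)] = 1/2.
By linearity: E[X] = 63 · (1/2) = (64 − 1) · (1/2) = 63/2 ≈ 31.500000.

E[X] = 63/2 = 31.500000.


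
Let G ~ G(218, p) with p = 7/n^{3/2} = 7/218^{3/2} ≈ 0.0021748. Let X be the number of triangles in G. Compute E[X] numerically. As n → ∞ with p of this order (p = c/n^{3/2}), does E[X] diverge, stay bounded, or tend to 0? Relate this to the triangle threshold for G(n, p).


Number of potential triangles: C(218, 3) = 1703016.
Each occurs with probability p³ ≈ (0.0021748)³ ≈ 1.0285843e-08.
By linearity: E[X] = C(218, 3)·p³ ≈ 1703016 · 1.0285843e-08 ≈ 0.01752.
Since α = 3/2 > 1, p = c/n^{3/2} = o(1/n) is below the triangle threshold p ~ 1/n. Asymptotically E[X] ~ (c³/6)·n^{3(1−α)} = (7³/6)·n^{-1.5} → 0, so by Markov's inequality G has no triangles w.h.p.

E[X] ≈ 0.01752; in regime p = Θ(1/n^{3/2}) E[X] tends to 0 (below the triangle threshold p ~ 1/n).


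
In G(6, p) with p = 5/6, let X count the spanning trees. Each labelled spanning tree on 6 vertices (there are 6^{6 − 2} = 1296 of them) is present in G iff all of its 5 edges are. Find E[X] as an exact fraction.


K_6 has 6^{6 − 2} = 1296 labelled spanning trees.
For each such spanning tree H, let X_H = 1 if all 5 edges of H are present in G. Then P[X_H = 1] = p^{5} = (5/6)^{5} = 3125/7776.
By linearity of expectation: E[X] = Σ_H E[X_H] = 1296 · p^{5} = 1296 · 3125/7776 = 3125/6.
Numerically: E[X] ≈ 520.833.

E[X] = 1296 · (5/6)^{5} = 3125/6 ≈ 520.833.


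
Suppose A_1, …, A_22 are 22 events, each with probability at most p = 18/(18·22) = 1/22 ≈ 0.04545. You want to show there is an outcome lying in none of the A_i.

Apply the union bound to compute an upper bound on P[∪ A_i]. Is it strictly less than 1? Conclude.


Union bound: P[∪_{i=1}^{22} A_i] ≤ Σ_i P[A_i] ≤ 22·p = 22·(1/22) = 1.
Numerically: 1 ≈ 1.00000.
Is 1 < 1? NO.
Since the bound 1 is ≥ 1, the union bound is uninformative here; it does NOT by itself certify existence.

22·p = 1 ≈ 1.00000; existence NOT certified by the union bound.


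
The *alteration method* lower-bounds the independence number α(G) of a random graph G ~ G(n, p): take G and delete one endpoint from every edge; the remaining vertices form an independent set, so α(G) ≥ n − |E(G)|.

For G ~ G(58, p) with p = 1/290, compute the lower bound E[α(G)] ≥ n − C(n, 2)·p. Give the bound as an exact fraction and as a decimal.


E[|E(G)|] = C(58, 2)·p = 1653 · (1/290) = 57/10.
E[α(G)] ≥ n − E[|E(G)|] = 58 − 57/10 = 523/10.
Numerically: ≈ 52.30000.
(This is only a lower bound; the true E[α(G)] may be larger.)

E[α(G)] ≥ 523/10 ≈ 52.30000.


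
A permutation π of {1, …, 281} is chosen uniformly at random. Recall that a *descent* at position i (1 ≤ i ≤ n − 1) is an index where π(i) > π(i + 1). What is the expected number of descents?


Write X = Σ X_I over i = 1, …, 280, with X_I the indicator of one descent.
There are 280 indicators.
For each fixed i, the pair (π(i), π(i+1)) is a uniformly random ordered pair of distinct values from {1, …, 281}; by symmetry P[π(i) > π(i+1)] = 1/2.
By linearity: E[X] = 280 · (1/2) = (281 − 1) · (1/2) = 140 ≈ 140.0000.

E[X] = 140 = 140.0000.


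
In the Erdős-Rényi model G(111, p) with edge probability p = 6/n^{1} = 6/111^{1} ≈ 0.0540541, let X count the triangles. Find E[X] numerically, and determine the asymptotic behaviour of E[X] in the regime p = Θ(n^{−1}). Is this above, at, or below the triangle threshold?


Number of potential triangles: C(111, 3) = 221815.
Each occurs with probability p³ ≈ (0.0540541)³ ≈ 1.57937338e-04.
By linearity: E[X] = C(111, 3)·p³ ≈ 221815 · 1.57937338e-04 ≈ 35.032871.
Here α = 1, so p = 6/n is exactly at the triangle threshold p ~ 1/n. Asymptotically E[X] → c³/6 = 6³/6 = 36 ≈ 36.000000, a bounded constant. In this regime the triangle count is asymptotically Poisson(c³/6).

E[X] ≈ 35.032871; in regime p = Θ(1/n^{1}) E[X] stays bounded (at the triangle threshold p ~ 1/n).


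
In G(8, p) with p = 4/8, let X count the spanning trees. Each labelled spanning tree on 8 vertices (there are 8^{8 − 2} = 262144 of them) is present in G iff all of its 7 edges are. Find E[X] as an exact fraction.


K_8 has 8^{8 − 2} = 262144 labelled spanning trees.
For each such spanning tree H, let X_H = 1 if all 7 edges of H are present in G. Then P[X_H = 1] = p^{7} = (1/2)^{7} = 1/128.
Summing the indicators: E[X] = Σ_H E[X_H] = 262144 · p^{7} = 262144 · 1/128 = 2048.
Numerically: E[X] ≈ 2048.

E[X] = 262144 · (1/2)^{7} = 2048 ≈ 2048.


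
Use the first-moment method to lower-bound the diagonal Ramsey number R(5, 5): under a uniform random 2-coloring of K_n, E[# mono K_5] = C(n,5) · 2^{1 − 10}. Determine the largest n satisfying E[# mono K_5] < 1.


We need C(n, 5) · 2^{1 − 10} < 1, i.e. C(n, 5) < 2^{10 − 1} = 512.
Check values of n near the boundary:
  n = 9: C(9, 5) = 126; 126 < 512? YES
  n = 10: C(10, 5) = 252; 252 < 512? YES
  n = 11: C(11, 5) = 462; 462 < 512? YES
  n = 12: C(12, 5) = 792; 792 < 512? NO
The largest n with C(n, 5) < 512 is n = 11 (where E[X] = 231/256 ≈ 0.9023). Hence R(5, 5) > 11, i.e. R(5, 5) ≥ 12.

Largest n = 11; hence R(5, 5) > 11.


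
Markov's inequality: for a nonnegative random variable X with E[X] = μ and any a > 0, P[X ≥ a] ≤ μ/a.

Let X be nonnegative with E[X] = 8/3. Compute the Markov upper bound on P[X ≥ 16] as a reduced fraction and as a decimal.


μ = E[X] = 8/3, a = 16.
Markov: P[X ≥ 16] ≤ μ/a = (8/3)/16 = 1/6.
Numerically: ≈ 0.166667.
(Since a = 16 > μ = 2.666667, the bound 1/6 is < 1 and informative.)

P[X ≥ 16] ≤ 1/6 ≈ 0.166667.


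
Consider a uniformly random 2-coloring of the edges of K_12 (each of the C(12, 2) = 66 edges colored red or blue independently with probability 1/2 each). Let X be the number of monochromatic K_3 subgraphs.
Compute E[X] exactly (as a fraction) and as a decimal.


Let X = Σ_S X_S over the C(12, 3) = 220 subsets S of size 3, where X_S = 1 if the K_3 on S is monochromatic.
For a fixed S, the K_3 on S has C(3, 2) = 3 edges. P[all 3 edges red] = (1/2)^3, and likewise for blue, so P[monochromatic] = 2·(1/2)^3 = 2^{1 − 3} = 1/4.
By linearity of expectation: E[X] = C(12, 3) · 2^{1 − 3} = 220 · 1/4 = 55.
Numerically: E[X] ≈ 55.000000.

E[X] = C(12,3)·2^(1−C(3,2)) = 55 ≈ 55.000000.


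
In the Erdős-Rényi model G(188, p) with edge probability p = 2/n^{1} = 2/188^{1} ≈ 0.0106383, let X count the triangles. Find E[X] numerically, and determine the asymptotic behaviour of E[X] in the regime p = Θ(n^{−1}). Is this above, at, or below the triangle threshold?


Number of potential triangles: C(188, 3) = 1089836.
Each occurs with probability p³ ≈ (0.0106383)³ ≈ 1.20397214e-06.
By linearity: E[X] = C(188, 3)·p³ ≈ 1089836 · 1.20397214e-06 ≈ 1.312132.
Here α = 1, so p = 2/n is exactly at the triangle threshold p ~ 1/n. Asymptotically E[X] → c³/6 = 2³/6 = 4/3 ≈ 1.333333, a bounded constant. In this regime the triangle count is asymptotically Poisson(c³/6).

E[X] ≈ 1.312132; in regime p = Θ(1/n^{1}) E[X] stays bounded (at the triangle threshold p ~ 1/n).


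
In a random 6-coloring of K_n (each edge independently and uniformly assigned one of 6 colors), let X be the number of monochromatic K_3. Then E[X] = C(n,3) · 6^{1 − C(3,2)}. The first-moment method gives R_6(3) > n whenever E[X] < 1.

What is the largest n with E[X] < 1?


We need C(n, 3) · 6^{1 − 3} < 1, i.e. C(n, 3) < 6^{3 − 1} = 36.
Check values of n near the boundary:
  n = 6: C(6, 3) = 20; 20 < 36? YES
  n = 7: C(7, 3) = 35; 35 < 36? YES
  n = 8: C(8, 3) = 56; 56 < 36? NO
The largest n with C(n, 3) < 36 is n = 7 (where E[X] = 35/36 ≈ 0.9722222). Hence R_6(3) > 7, i.e. R_6(3) ≥ 8.

Largest n = 7; hence R_6(3) > 7.


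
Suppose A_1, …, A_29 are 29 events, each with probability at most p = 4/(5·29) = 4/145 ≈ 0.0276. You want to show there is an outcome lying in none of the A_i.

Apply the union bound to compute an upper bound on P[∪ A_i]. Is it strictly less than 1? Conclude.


Union bound: P[∪_{i=1}^{29} A_i] ≤ Σ_i P[A_i] ≤ 29·p = 29·(4/145) = 4/5.
Numerically: 4/5 ≈ 0.8000.
Is 4/5 < 1? YES.
Since P[∪ A_i] ≤ 4/5 < 1, the complement has P[∩ A_i^c] ≥ 1 − 4/5 = 1/5 > 0, so some outcome avoids every A_i.

29·p = 4/5 ≈ 0.8000; existence CERTIFIED by the union bound.


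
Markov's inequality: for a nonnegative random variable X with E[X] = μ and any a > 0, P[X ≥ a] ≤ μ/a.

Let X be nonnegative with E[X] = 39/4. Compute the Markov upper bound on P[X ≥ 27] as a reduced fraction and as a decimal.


μ = E[X] = 39/4, a = 27.
Markov: P[X ≥ 27] ≤ μ/a = (39/4)/27 = 13/36.
Numerically: ≈ 0.361.
(Since a = 27 > μ = 9.750, the bound 13/36 is < 1 and informative.)

P[X ≥ 27] ≤ 13/36 ≈ 0.361.


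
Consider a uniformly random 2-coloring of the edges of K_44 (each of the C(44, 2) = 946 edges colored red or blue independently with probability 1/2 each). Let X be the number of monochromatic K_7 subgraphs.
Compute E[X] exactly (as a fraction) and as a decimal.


Let X = Σ_S X_S over the C(44, 7) = 38320568 subsets S of size 7, where X_S = 1 if the K_7 on S is monochromatic.
For a fixed S, the K_7 on S has C(7, 2) = 21 edges. P[all 21 edges red] = (1/2)^21, and likewise for blue, so P[monochromatic] = 2·(1/2)^21 = 2^{1 − 21} = 1/1048576.
Summing: E[X] = C(44, 7) · 2^{1 − 21} = 38320568 · 1/1048576 = 4790071/131072.
Numerically: E[X] ≈ 36.545341.

E[X] = C(44,7)·2^(1−C(7,2)) = 4790071/131072 ≈ 36.545341.


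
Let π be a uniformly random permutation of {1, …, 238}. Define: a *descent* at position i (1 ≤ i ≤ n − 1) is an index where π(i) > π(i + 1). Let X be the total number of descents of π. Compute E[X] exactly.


Write X = Σ X_I over i = 1, …, 237, with X_I the indicator of one descent.
There are 237 indicators.
For each fixed i, the pair (π(i), π(i+1)) is a uniformly random ordered pair of distinct values from {1, …, 238}; by symmetry P[π(i) > π(i+1)] = 1/2.
By linearity: E[X] = 237 · (1/2) = (238 − 1) · (1/2) = 237/2 ≈ 118.50000.

E[X] = 237/2 = 118.50000.


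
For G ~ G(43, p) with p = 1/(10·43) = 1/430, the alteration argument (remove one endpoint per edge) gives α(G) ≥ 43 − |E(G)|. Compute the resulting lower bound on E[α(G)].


E[|E(G)|] = C(43, 2)·p = 903 · (1/430) = 21/10.
E[α(G)] ≥ n − E[|E(G)|] = 43 − 21/10 = 409/10.
Numerically: ≈ 40.900000.
(This is only a lower bound; the true E[α(G)] may be larger.)

E[α(G)] ≥ 409/10 ≈ 40.900000.


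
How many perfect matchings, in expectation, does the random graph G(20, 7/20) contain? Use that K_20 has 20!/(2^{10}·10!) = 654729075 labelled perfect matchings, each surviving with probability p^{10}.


K_20 has 20!/(2^{10}·10!) = 654729075 labelled perfect matchings.
For each such perfect matching H, let X_H = 1 if all 10 edges of H are present in G. Then P[X_H = 1] = p^{10} = (7/20)^{10} = 282475249/10240000000000.
By linearity: E[X] = Σ_H E[X_H] = 654729075 · p^{10} = 654729075 · 282475249/10240000000000 = 7397790339526587/409600000000.
Numerically: E[X] ≈ 18061.

E[X] = 654729075 · (7/20)^{10} = 7397790339526587/409600000000 ≈ 18061.


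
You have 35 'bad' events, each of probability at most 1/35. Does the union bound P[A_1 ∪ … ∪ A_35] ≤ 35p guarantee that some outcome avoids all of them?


Union bound: P[∪_{i=1}^{35} A_i] ≤ Σ_i P[A_i] ≤ 35·p = 35·(1/35) = 1.
Numerically: 1 ≈ 1.0000000.
Is 1 < 1? NO.
Since the bound 1 is ≥ 1, the union bound is uninformative here; it does NOT by itself certify existence.

35·p = 1 ≈ 1.0000000; existence NOT certified by the union bound.


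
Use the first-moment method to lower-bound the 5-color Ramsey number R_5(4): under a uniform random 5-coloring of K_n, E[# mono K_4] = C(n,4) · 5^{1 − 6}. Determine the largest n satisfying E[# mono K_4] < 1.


We need C(n, 4) · 5^{1 − 6} < 1, i.e. C(n, 4) < 5^{6 − 1} = 3125.
Check values of n near the boundary:
  n = 15: C(15, 4) = 1365; 1365 < 3125? YES
  n = 16: C(16, 4) = 1820; 1820 < 3125? YES
  n = 17: C(17, 4) = 2380; 2380 < 3125? YES
  n = 18: C(18, 4) = 3060; 3060 < 3125? YES
  n = 19: C(19, 4) = 3876; 3876 < 3125? NO
  n = 20: C(20, 4) = 4845; 4845 < 3125? NO
  n = 21: C(21, 4) = 5985; 5985 < 3125? NO
The largest n with C(n, 4) < 3125 is n = 18 (where E[X] = 612/625 ≈ 0.9792). Hence R_5(4) > 18, i.e. R_5(4) ≥ 19.

Largest n = 18; hence R_5(4) > 18.


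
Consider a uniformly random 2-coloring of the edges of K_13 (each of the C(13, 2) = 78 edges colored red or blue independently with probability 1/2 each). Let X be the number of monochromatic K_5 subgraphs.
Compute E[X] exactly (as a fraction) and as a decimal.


Let X = Σ_S X_S over the C(13, 5) = 1287 subsets S of size 5, where X_S = 1 if the K_5 on S is monochromatic.
For a fixed S, the K_5 on S has C(5, 2) = 10 edges. P[all 10 edges red] = (1/2)^10, and likewise for blue, so P[monochromatic] = 2·(1/2)^10 = 2^{1 − 10} = 1/512.
By linearity of expectation: E[X] = C(13, 5) · 2^{1 − 10} = 1287 · 1/512 = 1287/512.
Numerically: E[X] ≈ 2.513672.

E[X] = C(13,5)·2^(1−C(5,2)) = 1287/512 ≈ 2.513672.


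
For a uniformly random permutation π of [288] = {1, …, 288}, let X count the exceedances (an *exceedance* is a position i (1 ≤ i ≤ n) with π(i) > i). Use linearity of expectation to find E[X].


Write X = Σ_{i=1}^{288} X_i, where X_i = 1_{π(i) > i}.
For each fixed i, π(i) is uniform over {1, …, 288} (marginal of a uniform permutation), so P[π(i) > i] = (n − i)/n. Summing: Σ_{i=1}^{288} (n − i)/n = (0 + 1 + … + 287)/288 = 288(288 − 1)/(2·288) = (288 − 1)/2.
Hence E[X] = Σ_{i=1}^{288} (288 − i)/288 = 287/2 ≈ 143.500.

E[X] = 287/2 = 143.500.


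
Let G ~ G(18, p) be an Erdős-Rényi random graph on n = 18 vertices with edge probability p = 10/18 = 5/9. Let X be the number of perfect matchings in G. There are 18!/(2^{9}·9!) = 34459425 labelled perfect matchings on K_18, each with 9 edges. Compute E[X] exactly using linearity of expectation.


K_18 has 18!/(2^{9}·9!) = 34459425 labelled perfect matchings.
For each such perfect matching H, let X_H = 1 if all 9 edges of H are present in G. Then P[X_H = 1] = p^{9} = (5/9)^{9} = 1953125/387420489.
By linearity: E[X] = Σ_H E[X_H] = 34459425 · p^{9} = 34459425 · 1953125/387420489 = 830908203125/4782969.
Numerically: E[X] ≈ 1.74e+05.

E[X] = 34459425 · (5/9)^{9} = 830908203125/4782969 ≈ 1.74e+05.


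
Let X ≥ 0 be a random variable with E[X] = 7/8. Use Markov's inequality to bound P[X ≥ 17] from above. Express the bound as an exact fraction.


μ = E[X] = 7/8, a = 17.
Markov: P[X ≥ 17] ≤ μ/a = (7/8)/17 = 7/136.
Numerically: ≈ 0.0515.
(Since a = 17 > μ = 0.8750, the bound 7/136 is < 1 and informative.)

P[X ≥ 17] ≤ 7/136 ≈ 0.0515.
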